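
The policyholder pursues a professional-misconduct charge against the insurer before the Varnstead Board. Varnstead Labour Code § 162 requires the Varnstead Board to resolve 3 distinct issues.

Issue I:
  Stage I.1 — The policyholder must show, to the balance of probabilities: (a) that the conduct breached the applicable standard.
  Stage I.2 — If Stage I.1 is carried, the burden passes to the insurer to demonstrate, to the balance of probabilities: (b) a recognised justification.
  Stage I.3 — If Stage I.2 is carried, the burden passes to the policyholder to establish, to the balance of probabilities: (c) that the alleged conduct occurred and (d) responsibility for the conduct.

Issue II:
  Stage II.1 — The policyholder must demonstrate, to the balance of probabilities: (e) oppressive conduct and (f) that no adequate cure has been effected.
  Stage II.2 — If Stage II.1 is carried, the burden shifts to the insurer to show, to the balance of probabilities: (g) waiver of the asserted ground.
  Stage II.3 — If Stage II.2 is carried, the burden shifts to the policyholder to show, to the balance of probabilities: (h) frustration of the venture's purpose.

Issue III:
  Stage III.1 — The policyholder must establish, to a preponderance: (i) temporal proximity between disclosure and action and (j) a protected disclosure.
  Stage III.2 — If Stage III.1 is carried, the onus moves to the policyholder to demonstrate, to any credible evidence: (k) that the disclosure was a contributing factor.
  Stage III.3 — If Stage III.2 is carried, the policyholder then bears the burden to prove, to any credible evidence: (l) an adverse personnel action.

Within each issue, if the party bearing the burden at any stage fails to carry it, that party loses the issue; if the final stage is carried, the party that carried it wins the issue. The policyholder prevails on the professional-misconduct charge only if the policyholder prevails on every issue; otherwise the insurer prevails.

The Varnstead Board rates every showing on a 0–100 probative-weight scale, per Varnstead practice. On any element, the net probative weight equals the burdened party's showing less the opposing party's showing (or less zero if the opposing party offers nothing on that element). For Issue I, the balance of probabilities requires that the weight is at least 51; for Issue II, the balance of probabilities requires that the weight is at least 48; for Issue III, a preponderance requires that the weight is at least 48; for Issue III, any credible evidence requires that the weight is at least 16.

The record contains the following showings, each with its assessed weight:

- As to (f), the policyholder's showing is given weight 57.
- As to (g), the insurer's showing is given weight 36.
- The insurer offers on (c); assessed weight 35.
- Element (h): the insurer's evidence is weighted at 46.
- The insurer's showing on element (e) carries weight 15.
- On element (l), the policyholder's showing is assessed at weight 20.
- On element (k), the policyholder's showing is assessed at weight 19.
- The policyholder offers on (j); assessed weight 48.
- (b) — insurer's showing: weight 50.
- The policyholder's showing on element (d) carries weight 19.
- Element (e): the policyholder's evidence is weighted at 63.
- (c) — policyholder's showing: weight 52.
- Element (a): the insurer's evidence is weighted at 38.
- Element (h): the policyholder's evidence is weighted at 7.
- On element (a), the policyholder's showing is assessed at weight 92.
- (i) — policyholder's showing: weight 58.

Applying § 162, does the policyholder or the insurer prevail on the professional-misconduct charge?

policyholder

— Issue I —
Stage I.1 (policyholder, the balance of probabilities, weight is at least 51): (a) net 92−38=54 ≥ 51 — meets.
  Stage I.1 is satisfied; the onus moves to the insurer.
Stage I.2 (insurer, the balance of probabilities, weight is at least 51): (b) 50 < 51 — fails.
  Stage I.2 not carried; the insurer fails its burden.
The analysis ends at Stage I.2; the policyholder prevails on this issue.
— Issue II —
At Stage II.1 the policyholder must meet the balance of probabilities (weight is at least 48): on (e) the weight is 63 less the opposing 15 gives net 48, which does reach 48, so (e) meets the standard; on (f) the weight is 57, which does reach 48, so (f) meets the standard.
  Stage II.1 carried; the burden shifts to the insurer.
At Stage II.2 the insurer must meet the balance of probabilities (weight is at least 48): on (g) the weight is 36, which does not reach 48, so (g) does not meet the standard.
  Not every element is met, so the insurer fails to carry Stage II.2.
So the policyholder prevails on this issue.
— Issue III —
At Stage III.1 the policyholder must meet a preponderance (weight is at least 48): on (i) the weight is 58, ≥ 48, so (i) meets the standard; on (j) the weight is 48, ≥ 48, so (j) meets the standard.
  Stage III.1 carried; the burden remains with the policyholder.
At Stage III.2 the policyholder must meet any credible evidence (weight is at least 16): on (k) the weight is 19, which does reach 16, so (k) meets the standard.
  Stage III.2 is satisfied; the policyholder continues to bear the burden.
At Stage III.3 the policyholder must meet any credible evidence (weight is at least 16): on (l) the weight is 20, which does reach 16, so (l) meets the standard.
  The policyholder carries the last stage.
All stages carried — the policyholder prevails on this issue.
Per-issue: Issue I → policyholder; Issue II → policyholder; Issue III → policyholder. The policyholder must prevail on every issue; overall, the policyholder prevails.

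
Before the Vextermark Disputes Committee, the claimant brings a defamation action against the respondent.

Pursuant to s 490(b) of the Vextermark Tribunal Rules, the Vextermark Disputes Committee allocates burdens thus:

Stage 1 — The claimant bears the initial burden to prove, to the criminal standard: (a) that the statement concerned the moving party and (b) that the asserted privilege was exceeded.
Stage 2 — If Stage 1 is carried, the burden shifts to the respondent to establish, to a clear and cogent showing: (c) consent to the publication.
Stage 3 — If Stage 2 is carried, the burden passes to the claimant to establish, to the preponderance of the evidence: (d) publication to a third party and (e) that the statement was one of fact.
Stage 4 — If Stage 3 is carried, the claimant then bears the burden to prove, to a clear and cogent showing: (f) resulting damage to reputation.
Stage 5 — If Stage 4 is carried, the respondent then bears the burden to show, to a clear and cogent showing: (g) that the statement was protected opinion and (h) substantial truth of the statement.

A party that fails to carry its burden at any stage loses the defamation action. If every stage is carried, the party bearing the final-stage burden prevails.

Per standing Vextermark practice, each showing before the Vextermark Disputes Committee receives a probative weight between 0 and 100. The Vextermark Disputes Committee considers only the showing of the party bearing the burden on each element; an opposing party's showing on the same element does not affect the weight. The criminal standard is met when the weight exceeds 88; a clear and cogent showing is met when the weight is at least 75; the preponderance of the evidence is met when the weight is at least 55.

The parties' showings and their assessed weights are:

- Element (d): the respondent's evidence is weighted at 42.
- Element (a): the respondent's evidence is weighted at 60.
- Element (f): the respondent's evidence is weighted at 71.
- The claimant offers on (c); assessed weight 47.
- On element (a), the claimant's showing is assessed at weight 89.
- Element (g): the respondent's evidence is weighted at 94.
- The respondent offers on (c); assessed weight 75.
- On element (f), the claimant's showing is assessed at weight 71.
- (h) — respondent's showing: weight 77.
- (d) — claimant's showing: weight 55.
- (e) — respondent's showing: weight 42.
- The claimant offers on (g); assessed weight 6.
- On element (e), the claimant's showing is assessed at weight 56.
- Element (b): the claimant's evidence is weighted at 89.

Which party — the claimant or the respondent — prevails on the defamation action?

Stage 1 (claimant, the criminal standard, weight exceeds 88): (a) 89 (respondent's 60 disregarded) > 88 — meets; (b) 89 > 88 — meets.
  The claimant carries Stage 1; the respondent now bears the burden.
Stage 2 (respondent, a clear and cogent showing, weight is at least 75): (c) 75 (claimant's 47 disregarded) ≥ 75 — meets.
  All elements met. The burden passes to the claimant.
Stage 3 (claimant, the preponderance of the evidence, weight is at least 55): (d) 55 (respondent's 42 disregarded) ≥ 55 — meets; (e) 56 (respondent's 42 disregarded) ≥ 55 — meets.
  Stage 3 carried; the burden remains with the claimant.
Stage 4 (claimant, a clear and cogent showing, weight is at least 75): (f) 71 (respondent's 71 disregarded) < 75 — fails.
  The claimant does not carry Stage 4.
So the respondent prevails.

respondent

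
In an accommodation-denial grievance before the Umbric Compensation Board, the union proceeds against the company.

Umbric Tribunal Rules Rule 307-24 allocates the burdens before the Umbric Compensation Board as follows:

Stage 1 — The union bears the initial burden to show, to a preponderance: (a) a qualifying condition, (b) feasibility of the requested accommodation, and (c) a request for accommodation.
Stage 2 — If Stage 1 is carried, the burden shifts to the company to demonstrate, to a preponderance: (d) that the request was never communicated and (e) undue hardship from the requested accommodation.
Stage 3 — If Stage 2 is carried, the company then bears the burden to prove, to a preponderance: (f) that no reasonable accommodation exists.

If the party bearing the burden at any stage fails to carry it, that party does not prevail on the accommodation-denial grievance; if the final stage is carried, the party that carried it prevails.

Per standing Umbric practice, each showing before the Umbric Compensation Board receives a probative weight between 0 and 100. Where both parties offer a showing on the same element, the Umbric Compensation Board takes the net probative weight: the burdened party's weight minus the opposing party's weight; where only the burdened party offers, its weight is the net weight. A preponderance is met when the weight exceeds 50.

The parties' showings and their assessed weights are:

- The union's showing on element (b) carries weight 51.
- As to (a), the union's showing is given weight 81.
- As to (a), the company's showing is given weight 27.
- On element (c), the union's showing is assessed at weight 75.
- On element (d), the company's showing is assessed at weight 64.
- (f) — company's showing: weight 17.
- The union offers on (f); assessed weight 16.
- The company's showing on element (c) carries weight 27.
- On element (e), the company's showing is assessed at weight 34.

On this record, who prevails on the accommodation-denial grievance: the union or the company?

Stage 1 — burden on union; standard: a preponderance (weight exceeds 50).
    (a): 81 − 27 = 54 > 50 [met]
    (b): 51 > 50 [met]
    (c): 75 − 27 = 48 ≤ 50 [not met]
  The union does not carry Stage 1.
The company prevails.

company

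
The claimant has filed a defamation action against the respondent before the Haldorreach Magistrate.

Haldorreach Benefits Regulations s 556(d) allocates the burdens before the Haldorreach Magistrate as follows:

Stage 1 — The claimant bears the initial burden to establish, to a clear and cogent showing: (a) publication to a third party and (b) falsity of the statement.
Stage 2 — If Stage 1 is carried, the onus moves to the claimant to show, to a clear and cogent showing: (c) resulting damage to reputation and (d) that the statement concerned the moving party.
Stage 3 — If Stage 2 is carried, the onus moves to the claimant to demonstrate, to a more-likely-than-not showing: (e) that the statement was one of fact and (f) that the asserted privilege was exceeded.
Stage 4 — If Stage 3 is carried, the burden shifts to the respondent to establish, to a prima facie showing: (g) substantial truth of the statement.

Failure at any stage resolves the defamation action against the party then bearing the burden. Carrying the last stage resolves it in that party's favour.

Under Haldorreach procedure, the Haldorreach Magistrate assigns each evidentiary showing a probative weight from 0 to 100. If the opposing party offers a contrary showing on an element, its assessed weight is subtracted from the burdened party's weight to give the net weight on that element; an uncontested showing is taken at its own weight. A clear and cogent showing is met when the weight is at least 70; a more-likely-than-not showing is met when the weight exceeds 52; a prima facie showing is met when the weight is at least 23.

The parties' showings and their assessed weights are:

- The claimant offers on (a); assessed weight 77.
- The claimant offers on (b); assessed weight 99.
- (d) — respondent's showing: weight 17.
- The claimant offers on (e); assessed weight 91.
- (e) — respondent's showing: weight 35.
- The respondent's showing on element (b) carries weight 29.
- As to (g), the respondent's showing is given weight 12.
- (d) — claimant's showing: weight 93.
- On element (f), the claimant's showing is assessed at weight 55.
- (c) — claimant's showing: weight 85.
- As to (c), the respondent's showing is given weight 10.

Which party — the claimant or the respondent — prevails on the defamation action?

claimant

At Stage 1 the claimant must meet a clear and cogent showing (weight is at least 70): on (a) the weight is 77, which does reach 70, so (a) meets the standard; on (b) the weight is 99 less the opposing 29 gives net 70, ≥ 70, so (b) meets the standard.
  All elements met. The claimant retains the burden for Stage 2.
At Stage 2 the claimant must meet a clear and cogent showing (weight is at least 70): on (c) the weight is 85 less the opposing 10 gives net 75, which does reach 70, so (c) meets the standard; on (d) the weight is 93 less the opposing 17 gives net 76, ≥ 70, so (d) meets the standard.
  Stage 2 is satisfied; the claimant continues to bear the burden.
At Stage 3 the claimant must meet a more-likely-than-not showing (weight exceeds 52): on (e) the weight is 91 less the opposing 35 gives net 56, > 52, so (e) meets the standard; on (f) the weight is 55, which does exceed 52, so (f) meets the standard.
  Stage 3 is satisfied; the onus moves to the respondent.
At Stage 4 the respondent must meet a prima facie showing (weight is at least 23): on (g) the weight is 12, < 23, so (g) does not meet the standard.
  Not every element is met, so the respondent fails to carry Stage 4.
The analysis ends at Stage 4; the claimant prevails.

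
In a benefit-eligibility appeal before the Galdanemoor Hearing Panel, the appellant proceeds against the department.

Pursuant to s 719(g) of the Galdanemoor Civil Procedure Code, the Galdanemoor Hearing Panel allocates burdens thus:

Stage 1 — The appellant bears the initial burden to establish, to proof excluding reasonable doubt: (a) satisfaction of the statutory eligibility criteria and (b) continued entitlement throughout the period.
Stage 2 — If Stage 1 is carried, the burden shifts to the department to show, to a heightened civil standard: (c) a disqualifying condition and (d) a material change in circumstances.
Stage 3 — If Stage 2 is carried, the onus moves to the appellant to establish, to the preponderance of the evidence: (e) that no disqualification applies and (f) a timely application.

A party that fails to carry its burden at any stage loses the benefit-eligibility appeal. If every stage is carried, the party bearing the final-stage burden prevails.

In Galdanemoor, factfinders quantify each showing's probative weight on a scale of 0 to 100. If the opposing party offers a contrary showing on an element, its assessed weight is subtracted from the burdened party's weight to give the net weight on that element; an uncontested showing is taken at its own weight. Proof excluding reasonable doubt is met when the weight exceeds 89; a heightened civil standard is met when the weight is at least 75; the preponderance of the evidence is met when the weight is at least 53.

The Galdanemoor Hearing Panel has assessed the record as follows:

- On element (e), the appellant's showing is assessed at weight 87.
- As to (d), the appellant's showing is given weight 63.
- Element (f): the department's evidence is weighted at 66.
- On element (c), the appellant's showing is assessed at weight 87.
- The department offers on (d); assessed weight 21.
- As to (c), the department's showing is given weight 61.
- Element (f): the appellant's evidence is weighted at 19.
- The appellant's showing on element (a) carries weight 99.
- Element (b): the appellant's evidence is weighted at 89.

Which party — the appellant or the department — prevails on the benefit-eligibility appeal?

department

Stage 1 — burden on appellant; standard: proof excluding reasonable doubt (weight exceeds 89).
    (a): 99 > 89 [met]
    (b): 89 ≤ 89 [not met]
  Stage 1 not carried; the appellant fails its burden.
The department prevails.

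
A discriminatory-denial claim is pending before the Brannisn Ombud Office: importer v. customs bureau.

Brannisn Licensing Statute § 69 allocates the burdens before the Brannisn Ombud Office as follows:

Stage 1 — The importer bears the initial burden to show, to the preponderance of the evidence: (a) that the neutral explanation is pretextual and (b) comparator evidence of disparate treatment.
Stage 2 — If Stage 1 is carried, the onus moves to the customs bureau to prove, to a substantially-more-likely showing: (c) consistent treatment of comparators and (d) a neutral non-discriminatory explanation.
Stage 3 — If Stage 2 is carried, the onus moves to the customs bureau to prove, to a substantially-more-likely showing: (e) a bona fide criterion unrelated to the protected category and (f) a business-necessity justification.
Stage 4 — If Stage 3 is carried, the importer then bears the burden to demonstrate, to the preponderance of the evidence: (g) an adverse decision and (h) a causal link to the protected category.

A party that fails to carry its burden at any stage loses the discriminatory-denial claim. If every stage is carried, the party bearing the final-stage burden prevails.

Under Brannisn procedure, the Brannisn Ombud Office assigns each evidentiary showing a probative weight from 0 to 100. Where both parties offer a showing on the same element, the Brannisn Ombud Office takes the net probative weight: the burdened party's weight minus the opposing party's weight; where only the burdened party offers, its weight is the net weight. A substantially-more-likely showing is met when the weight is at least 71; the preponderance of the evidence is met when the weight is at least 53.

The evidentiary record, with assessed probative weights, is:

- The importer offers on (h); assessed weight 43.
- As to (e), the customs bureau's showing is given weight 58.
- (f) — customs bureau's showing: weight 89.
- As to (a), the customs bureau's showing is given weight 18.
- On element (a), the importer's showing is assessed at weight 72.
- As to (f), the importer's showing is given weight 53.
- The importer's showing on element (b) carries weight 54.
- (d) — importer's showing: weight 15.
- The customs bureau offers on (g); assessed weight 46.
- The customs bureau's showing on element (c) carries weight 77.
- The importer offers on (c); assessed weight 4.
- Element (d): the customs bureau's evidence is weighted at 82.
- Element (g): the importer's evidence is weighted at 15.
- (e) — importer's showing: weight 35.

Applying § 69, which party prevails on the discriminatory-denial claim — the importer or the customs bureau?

Stage 1 (importer, the preponderance of the evidence, weight is at least 53): (a) net 72−18=54 ≥ 53 — meets; (b) 54 ≥ 53 — meets.
  The importer carries Stage 1; the customs bureau now bears the burden.
Stage 2 (customs bureau, a substantially-more-likely showing, weight is at least 71): (c) net 77−4=73 ≥ 71 — meets; (d) net 82−15=67 < 71 — fails.
  The customs bureau does not carry Stage 2.
So the importer prevails.

importer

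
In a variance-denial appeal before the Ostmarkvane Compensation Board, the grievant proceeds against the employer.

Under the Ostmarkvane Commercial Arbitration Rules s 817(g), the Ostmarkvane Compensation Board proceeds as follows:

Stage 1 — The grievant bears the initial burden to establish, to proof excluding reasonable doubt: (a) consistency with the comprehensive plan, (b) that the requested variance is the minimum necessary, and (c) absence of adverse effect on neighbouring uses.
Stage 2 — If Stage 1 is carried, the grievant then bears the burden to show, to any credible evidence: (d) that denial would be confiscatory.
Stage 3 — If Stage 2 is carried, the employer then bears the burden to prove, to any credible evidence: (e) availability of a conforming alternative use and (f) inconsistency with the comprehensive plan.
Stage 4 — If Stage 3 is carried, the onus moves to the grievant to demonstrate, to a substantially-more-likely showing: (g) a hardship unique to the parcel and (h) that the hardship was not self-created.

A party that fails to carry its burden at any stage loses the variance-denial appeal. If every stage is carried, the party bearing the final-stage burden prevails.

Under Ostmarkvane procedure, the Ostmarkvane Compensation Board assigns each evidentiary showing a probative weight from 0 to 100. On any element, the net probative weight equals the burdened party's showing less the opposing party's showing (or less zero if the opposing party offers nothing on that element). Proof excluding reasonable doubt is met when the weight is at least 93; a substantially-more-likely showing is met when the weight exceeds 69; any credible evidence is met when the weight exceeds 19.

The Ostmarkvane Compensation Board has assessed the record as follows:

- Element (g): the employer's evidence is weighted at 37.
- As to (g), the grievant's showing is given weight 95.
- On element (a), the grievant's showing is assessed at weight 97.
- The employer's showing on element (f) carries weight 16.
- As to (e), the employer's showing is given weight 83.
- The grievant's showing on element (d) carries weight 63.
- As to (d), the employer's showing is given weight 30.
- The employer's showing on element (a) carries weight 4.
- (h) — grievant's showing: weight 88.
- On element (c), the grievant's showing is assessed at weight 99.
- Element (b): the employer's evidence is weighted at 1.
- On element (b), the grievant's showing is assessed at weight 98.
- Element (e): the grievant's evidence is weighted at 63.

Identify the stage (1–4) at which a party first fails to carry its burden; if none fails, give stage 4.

stage 3

Stage 1 (grievant, proof excluding reasonable doubt, weight is at least 93): (a) net 97−4=93 ≥ 93 — meets; (b) net 98−1=97 ≥ 93 — meets; (c) 99 ≥ 93 — meets.
  Stage 1 is satisfied; the grievant continues to bear the burden.
Stage 2 (grievant, any credible evidence, weight exceeds 19): (d) net 63−30=33 > 19 — meets.
  All elements met. The burden passes to the employer.
Stage 3 (employer, any credible evidence, weight exceeds 19): (e) net 83−63=20 > 19 — meets; (f) 16 ≤ 19 — fails.
  Stage 3 not carried; the employer fails its burden.
The grievant prevails.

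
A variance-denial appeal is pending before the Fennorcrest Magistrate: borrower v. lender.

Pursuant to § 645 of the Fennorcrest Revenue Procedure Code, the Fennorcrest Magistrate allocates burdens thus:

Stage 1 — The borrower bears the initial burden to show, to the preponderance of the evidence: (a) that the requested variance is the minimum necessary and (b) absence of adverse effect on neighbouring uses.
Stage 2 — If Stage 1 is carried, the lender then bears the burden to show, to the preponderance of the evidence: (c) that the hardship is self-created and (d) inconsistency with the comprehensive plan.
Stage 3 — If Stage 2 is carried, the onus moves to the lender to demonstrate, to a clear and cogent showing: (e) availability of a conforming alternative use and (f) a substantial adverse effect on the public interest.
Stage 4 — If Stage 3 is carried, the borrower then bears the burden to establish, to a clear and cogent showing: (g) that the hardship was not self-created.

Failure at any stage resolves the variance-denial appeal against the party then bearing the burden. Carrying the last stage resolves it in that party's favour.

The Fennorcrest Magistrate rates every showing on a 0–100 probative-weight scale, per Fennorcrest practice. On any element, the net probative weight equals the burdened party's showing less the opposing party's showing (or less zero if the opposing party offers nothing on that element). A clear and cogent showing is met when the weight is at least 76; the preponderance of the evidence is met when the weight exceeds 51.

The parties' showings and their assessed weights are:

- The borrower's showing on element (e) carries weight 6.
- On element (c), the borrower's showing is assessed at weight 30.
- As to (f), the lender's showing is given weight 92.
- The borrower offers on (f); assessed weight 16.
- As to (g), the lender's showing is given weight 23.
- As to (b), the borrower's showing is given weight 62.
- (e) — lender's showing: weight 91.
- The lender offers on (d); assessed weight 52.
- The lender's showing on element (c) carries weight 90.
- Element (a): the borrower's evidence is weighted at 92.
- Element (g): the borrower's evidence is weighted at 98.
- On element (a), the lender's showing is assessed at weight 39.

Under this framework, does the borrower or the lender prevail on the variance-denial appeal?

lender

At Stage 1 the borrower must meet the preponderance of the evidence (weight exceeds 51): on (a) the weight is 92 less the opposing 39 gives net 53, which does exceed 51, so (a) meets the standard; on (b) the weight is 62, which does exceed 51, so (b) meets the standard.
  All elements met. The burden passes to the lender.
At Stage 2 the lender must meet the preponderance of the evidence (weight exceeds 51): on (c) the weight is 90 less the opposing 30 gives net 60, which does exceed 51, so (c) meets the standard; on (d) the weight is 52, which does exceed 51, so (d) meets the standard.
  Stage 2 is satisfied; the lender continues to bear the burden.
At Stage 3 the lender must meet a clear and cogent showing (weight is at least 76): on (e) the weight is 91 less the opposing 6 gives net 85, which does reach 76, so (e) meets the standard; on (f) the weight is 92 less the opposing 16 gives net 76, which does reach 76, so (f) meets the standard.
  Stage 3 is satisfied; the onus moves to the borrower.
At Stage 4 the borrower must meet a clear and cogent showing (weight is at least 76): on (g) the weight is 98 less the opposing 23 gives net 75, which does not reach 76, so (g) does not meet the standard.
  The borrower does not carry Stage 4.
So the lender prevails.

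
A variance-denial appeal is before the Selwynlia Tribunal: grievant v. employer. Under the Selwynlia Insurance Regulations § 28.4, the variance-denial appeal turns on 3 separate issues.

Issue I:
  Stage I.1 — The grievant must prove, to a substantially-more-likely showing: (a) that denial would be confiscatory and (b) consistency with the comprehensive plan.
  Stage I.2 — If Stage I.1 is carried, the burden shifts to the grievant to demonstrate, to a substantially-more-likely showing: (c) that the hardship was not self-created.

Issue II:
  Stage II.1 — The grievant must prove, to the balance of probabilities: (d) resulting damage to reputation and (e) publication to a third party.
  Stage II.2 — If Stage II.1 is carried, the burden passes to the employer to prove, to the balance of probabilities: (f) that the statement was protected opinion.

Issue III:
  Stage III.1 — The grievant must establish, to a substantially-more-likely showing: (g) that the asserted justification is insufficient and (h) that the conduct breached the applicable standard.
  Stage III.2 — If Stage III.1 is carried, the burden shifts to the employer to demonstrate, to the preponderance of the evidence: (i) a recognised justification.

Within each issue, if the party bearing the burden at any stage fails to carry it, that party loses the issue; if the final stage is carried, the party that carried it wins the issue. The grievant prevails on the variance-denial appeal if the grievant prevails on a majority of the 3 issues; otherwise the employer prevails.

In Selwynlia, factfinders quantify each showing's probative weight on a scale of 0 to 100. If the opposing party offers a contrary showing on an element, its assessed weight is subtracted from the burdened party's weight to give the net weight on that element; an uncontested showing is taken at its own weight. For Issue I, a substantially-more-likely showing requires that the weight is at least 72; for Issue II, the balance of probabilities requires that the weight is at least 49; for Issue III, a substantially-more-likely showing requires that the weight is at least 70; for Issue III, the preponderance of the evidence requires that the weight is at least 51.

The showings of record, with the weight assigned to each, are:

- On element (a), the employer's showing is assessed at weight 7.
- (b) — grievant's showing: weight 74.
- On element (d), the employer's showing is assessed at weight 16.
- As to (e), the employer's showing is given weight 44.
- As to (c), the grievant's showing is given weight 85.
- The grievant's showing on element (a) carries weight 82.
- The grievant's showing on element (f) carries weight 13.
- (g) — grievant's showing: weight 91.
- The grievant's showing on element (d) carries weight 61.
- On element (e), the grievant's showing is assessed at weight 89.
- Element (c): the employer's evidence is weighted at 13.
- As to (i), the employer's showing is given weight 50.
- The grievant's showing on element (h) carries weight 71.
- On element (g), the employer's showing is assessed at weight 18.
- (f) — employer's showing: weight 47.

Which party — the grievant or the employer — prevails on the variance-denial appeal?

grievant

— Issue I —
Stage I.1 — burden on grievant; standard: a substantially-more-likely showing (weight is at least 72).
    (a): 82 − 7 = 75 ≥ 72 [met]
    (b): 74 ≥ 72 [met]
  All elements met. The grievant retains the burden for Stage I.2.
Stage I.2 — burden on grievant; standard: a substantially-more-likely showing (weight is at least 72).
    (c): 85 − 13 = 72 ≥ 72 [met]
  Stage I.2 carried; the final stage is satisfied.
With every stage satisfied, the grievant prevails on this issue.
— Issue II —
Stage II.1 (grievant, the balance of probabilities, weight is at least 49): (d) net 61−16=45 < 49 — fails; (e) net 89−44=45 < 49 — fails.
  Stage II.1 not carried; the grievant fails its burden.
The employer prevails on this issue.
— Issue III —
At Stage III.1 the grievant must meet a substantially-more-likely showing (weight is at least 70): on (g) the weight is 91 less the opposing 18 gives net 73, which does reach 70, so (g) meets the standard; on (h) the weight is 71, ≥ 70, so (h) meets the standard.
  All elements met. The burden passes to the employer.
At Stage III.2 the employer must meet the preponderance of the evidence (weight is at least 51): on (i) the weight is 50, < 51, so (i) does not meet the standard.
  Stage III.2 not carried; the employer fails its burden.
The analysis ends at Stage III.2; the grievant prevails on this issue.
Per-issue: Issue I → grievant; Issue II → employer; Issue III → grievant. The grievant must prevail on a majority of issues; overall, the grievant prevails.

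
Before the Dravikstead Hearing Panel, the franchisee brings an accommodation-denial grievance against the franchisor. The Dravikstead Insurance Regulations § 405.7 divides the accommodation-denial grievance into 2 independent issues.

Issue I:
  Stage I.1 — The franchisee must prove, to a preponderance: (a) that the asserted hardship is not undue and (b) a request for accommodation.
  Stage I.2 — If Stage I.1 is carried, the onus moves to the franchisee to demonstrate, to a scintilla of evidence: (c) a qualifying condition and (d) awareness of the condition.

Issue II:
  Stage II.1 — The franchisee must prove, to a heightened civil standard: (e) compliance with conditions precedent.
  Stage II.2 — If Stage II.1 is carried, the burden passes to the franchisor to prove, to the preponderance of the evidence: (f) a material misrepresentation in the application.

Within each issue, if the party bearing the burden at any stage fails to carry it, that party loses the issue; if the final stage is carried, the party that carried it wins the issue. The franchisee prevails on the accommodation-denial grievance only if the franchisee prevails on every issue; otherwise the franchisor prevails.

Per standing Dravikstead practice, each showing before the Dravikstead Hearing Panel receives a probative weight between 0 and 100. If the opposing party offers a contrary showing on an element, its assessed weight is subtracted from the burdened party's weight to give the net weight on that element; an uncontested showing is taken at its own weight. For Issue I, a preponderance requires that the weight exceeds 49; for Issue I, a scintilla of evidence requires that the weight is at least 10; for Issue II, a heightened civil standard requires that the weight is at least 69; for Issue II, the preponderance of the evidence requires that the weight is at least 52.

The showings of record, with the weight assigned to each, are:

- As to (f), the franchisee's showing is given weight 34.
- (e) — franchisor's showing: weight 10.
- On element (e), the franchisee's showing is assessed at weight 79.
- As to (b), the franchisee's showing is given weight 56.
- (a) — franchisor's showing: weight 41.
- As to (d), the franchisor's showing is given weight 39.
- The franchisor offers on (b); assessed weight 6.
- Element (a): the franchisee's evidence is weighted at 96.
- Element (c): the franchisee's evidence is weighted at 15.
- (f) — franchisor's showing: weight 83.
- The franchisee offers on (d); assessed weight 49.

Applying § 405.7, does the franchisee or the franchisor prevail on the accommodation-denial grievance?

— Issue I —
Stage I.1 (franchisee, a preponderance, weight exceeds 49): (a) net 96−41=55 > 49 — meets; (b) net 56−6=50 > 49 — meets.
  All elements met. The franchisee retains the burden for Stage I.2.
Stage I.2 (franchisee, a scintilla of evidence, weight is at least 10): (c) 15 ≥ 10 — meets; (d) net 49−39=10 ≥ 10 — meets.
  The franchisee carries the last stage.
Every stage carried; the franchisee prevails on this issue.
— Issue II —
Stage II.1 — burden on franchisee; standard: a heightened civil standard (weight is at least 69).
    (e): 79 − 10 = 69 ≥ 69 [met]
  All elements met. The burden passes to the franchisor.
Stage II.2 — burden on franchisor; standard: the preponderance of the evidence (weight is at least 52).
    (f): 83 − 34 = 49 < 52 [not met]
  The franchisor does not carry Stage II.2.
The franchisee prevails on this issue.
Per-issue: Issue I → franchisee; Issue II → franchisee. The franchisee must prevail on every issue; overall, the franchisee prevails.

franchisee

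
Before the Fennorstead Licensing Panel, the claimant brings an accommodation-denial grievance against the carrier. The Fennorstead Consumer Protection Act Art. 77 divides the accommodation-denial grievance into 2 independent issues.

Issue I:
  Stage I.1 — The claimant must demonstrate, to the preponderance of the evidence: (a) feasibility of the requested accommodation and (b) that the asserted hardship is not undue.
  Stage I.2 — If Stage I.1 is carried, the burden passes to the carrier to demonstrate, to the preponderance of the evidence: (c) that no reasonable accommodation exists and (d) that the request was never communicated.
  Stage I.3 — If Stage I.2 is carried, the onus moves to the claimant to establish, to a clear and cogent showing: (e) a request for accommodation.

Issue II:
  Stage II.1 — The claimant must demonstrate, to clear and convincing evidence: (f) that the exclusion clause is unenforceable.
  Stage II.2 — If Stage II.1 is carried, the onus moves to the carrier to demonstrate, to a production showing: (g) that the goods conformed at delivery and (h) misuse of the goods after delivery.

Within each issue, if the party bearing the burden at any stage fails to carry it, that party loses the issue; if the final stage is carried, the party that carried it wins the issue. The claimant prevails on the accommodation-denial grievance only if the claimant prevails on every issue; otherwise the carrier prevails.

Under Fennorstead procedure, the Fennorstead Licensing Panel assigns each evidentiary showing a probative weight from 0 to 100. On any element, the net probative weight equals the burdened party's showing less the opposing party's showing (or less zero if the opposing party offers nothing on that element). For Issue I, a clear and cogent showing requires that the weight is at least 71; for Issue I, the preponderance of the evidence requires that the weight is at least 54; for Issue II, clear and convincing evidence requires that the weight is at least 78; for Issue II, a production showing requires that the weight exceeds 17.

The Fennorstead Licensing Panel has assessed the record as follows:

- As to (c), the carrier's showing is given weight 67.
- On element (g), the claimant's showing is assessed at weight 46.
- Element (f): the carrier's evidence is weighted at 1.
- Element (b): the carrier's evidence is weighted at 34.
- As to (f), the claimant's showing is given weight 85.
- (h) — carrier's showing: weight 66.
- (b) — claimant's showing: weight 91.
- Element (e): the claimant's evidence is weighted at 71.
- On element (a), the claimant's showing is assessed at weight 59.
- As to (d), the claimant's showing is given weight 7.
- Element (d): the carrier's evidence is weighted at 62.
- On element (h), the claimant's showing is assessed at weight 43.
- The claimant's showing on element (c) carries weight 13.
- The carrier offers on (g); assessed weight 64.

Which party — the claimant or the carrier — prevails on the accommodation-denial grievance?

carrier

— Issue I —
At Stage I.1 the claimant must meet the preponderance of the evidence (weight is at least 54): on (a) the weight is 59, ≥ 54, so (a) meets the standard; on (b) the weight is 91 less the opposing 34 gives net 57, ≥ 54, so (b) meets the standard.
  All elements met. The burden passes to the carrier.
At Stage I.2 the carrier must meet the preponderance of the evidence (weight is at least 54): on (c) the weight is 67 less the opposing 13 gives net 54, which does reach 54, so (c) meets the standard; on (d) the weight is 62 less the opposing 7 gives net 55, which does reach 54, so (d) meets the standard.
  Stage I.2 is satisfied; the onus moves to the claimant.
At Stage I.3 the claimant must meet a clear and cogent showing (weight is at least 71): on (e) the weight is 71, which does reach 71, so (e) meets the standard.
  Stage I.3 carried; the final stage is satisfied.
With every stage satisfied, the claimant prevails on this issue.
— Issue II —
At Stage II.1 the claimant must meet clear and convincing evidence (weight is at least 78): on (f) the weight is 85 less the opposing 1 gives net 84, which does reach 78, so (f) meets the standard.
  Stage II.1 carried; the burden shifts to the carrier.
At Stage II.2 the carrier must meet a production showing (weight exceeds 17): on (g) the weight is 64 less the opposing 46 gives net 18, which does exceed 17, so (g) meets the standard; on (h) the weight is 66 less the opposing 43 gives net 23, which does exceed 17, so (h) meets the standard.
  Stage II.2 carried; the final stage is satisfied.
Every stage carried; the carrier prevails on this issue.
Per-issue: Issue I → claimant; Issue II → carrier. The claimant must prevail on every issue; overall, the carrier prevails.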